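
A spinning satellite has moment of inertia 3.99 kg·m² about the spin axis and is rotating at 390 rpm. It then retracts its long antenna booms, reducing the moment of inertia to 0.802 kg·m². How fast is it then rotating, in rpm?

ω₂ ≈ 1940 rpm

With no external torque about the axis, L is conserved: I₁ω₁ = I₂ω₂.
ω₂ = I₁ω₁ / I₂ = (3.990)(390 rpm) / (0.8020) = 1940 rpm.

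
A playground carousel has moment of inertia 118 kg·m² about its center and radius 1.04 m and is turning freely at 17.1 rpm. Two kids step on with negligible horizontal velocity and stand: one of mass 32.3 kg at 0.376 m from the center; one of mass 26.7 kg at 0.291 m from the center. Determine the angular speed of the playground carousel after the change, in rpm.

ω_f ≈ 16.2 rpm

No external torque acts about the center; L_before = L_after.
Added inertia Σmr² = (32.3)(0.376)² + (26.7)(0.291)² = 6.827 kg·m²; I_f = 118.0 + 6.827 = 124.8 kg·m².
ω_f = I_p ω_i / I_f = (118.0)(17.1) / 124.8 = 16.16 rpm.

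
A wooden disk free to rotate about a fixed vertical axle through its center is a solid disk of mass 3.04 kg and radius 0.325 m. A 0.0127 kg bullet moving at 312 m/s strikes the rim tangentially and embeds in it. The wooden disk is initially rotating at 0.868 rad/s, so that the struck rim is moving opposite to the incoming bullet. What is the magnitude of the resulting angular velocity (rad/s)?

|ω_f| ≈ 7.09 rad/s

The axle reaction passes through the axle and exerts no torque about it; angular momentum about the axle is conserved through the impact.
I_p = ½(3.04)(0.325)² = 0.1606 kg·m². Taking the sense of the bullet's angular momentum as positive, L_{bullet} = m v R = (0.0127)(312)(0.325) = 1.288 kg·m²/s.
L_i = −I_p ω_p + m v R = −(0.1606)(0.868) + 1.288 = 1.148 kg·m²/s.
After sticking, I_f = I_p + m R² = 0.1606 + (0.0127)(0.325)² = 0.1619 kg·m².
ω_f = L_i / I_f = 1.148 / 0.1619 = 7.094 rad/s.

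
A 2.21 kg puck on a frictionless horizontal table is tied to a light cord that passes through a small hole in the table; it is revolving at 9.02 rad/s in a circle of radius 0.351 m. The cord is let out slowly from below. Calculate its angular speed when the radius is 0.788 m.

ω₂ ≈ 1.79 rad/s

The constraining force is radial, so m r² ω about the center is conserved.
ω₂ = ω₁ (r₁/r₂)² = (9.02)(0.351/0.788)² = 1.790 rad/s.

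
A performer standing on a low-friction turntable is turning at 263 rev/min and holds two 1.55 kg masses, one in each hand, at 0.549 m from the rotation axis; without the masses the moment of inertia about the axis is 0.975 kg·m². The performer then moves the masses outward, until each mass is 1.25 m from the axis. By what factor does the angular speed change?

Angular momentum about the spin axis is conserved since the torque about it is zero.
I₁ = 0.975 + 2(1.55)(0.549)² = 1.909 kg·m²; I₂ = 0.975 + 2(1.55)(1.25)² = 5.819 kg·m².
ω₂/ω₁ = I₁/I₂ = 1.909 / 5.819 = 0.3281.

ω₂/ω₁ ≈ 0.328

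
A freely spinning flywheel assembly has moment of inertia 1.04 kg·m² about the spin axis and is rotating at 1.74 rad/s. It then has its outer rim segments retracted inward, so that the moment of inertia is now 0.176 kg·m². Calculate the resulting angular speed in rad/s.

No external torque acts about the spin axis, so angular momentum is conserved.
ω₂ = I₁ω₁ / I₂ = (1.040)(1.74 rad/s) / (0.1760) = 10.28 rad/s.

ω₂ ≈ 10.3 rad/s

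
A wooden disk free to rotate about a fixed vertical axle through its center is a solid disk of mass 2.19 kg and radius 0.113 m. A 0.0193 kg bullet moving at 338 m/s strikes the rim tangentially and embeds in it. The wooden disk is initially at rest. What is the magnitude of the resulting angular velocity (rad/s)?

About the axle the impulsive forces during the collision are internal, so angular momentum about that axis is conserved.
I_p = ½(2.19)(0.113)² = 0.01398 kg·m². Taking the sense of the bullet's angular momentum as positive, L_{bullet} = m v R = (0.0193)(338)(0.113) = 0.7371 kg·m²/s.
L_i = 0 + 0.7371 = 0.7371 kg·m²/s.
After sticking, I_f = I_p + m R² = 0.01398 + (0.0193)(0.113)² = 0.01423 kg·m².
ω_f = L_i / I_f = 0.7371 / 0.01423 = 51.81 rad/s.

|ω_f| ≈ 51.8 rad/s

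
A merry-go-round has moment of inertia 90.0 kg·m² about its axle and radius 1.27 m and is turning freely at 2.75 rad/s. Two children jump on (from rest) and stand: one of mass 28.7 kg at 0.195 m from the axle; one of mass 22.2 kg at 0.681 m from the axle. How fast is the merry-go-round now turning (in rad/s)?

The added mass arrives with no angular momentum about the axle, and any external torque about the axle is negligible, so the system's angular momentum is conserved.
Added inertia Σmr² = (28.7)(0.195)² + (22.2)(0.681)² = 11.39 kg·m²; I_f = 90.00 + 11.39 = 101.4 kg·m².
ω_f = I_p ω_i / I_f = (90.00)(2.75) / 101.4 = 2.441 rad/s.

ω_f ≈ 2.44 rad/s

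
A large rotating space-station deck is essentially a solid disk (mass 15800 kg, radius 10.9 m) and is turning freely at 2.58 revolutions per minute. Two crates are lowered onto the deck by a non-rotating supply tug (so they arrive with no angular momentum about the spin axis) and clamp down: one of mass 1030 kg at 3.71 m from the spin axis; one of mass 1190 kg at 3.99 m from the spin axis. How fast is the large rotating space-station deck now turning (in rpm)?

The added mass arrives with no angular momentum about the spin axis, and any external torque about the spin axis is negligible, so the system's angular momentum is conserved.
I_p = ½(15800)(10.9)² = 9.386e+05 kg·m².
Added inertia Σmr² = (1030)(3.71)² + (1190)(3.99)² = 33120 kg·m²; I_f = 9.386e+05 + 33120 = 9.717e+05 kg·m².
ω_f = I_p ω_i / I_f = (9.386e+05)(2.58) / 9.717e+05 = 2.492 rpm.

ω_f ≈ 2.49 rpm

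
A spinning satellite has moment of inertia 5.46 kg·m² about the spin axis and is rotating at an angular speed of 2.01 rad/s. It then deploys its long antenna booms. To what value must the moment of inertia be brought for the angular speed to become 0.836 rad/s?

I₂ ≈ 13.1 kg·m²

Angular momentum about the spin axis is conserved since the torque about it is zero.
I₂ = I₁ω₁ / ω₂ = (5.46)(2.01) / (0.836) = 13.13 kg·m².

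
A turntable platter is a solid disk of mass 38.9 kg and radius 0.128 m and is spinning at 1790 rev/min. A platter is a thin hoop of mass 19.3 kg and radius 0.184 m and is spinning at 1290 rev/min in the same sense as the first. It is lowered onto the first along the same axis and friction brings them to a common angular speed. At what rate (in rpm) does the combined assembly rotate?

The coupling torques are internal; angular momentum about the shared axis is conserved.
Moments of inertia: I_A = ½(38.9)(0.128)² = 0.3187 kg·m²; I_B = (19.3)(0.184)² = 0.6534 kg·m².
Taking A's sense as positive: L = (0.3187)(1790) + (0.6534)(1290) = 1413 kg·m²·rpm.
Combined I = 0.3187 + 0.6534 = 0.9721 kg·m².
ω_f = L / I = 1413 / 0.9721 = 1454 rpm.

|ω_f| ≈ 1450 rpm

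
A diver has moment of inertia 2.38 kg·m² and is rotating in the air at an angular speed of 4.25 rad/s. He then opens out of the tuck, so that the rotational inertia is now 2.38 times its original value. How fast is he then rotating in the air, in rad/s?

ω₂ ≈ 1.79 rad/s

With no external torque about the axis, L is conserved: I₁ω₁ = I₂ω₂.
I₂ = 2.38 × 2.38 = 5.664 kg·m².
ω₂ = I₁ω₁ / I₂ = (2.380)(4.25 rad/s) / (5.664) = 1.786 rad/s.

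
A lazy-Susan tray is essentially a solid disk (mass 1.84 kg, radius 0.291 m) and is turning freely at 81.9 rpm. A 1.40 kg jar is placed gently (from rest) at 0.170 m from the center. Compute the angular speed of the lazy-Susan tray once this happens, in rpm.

ω_f ≈ 53.9 rpm

No external torque acts about the center; L_before = L_after.
I_p = ½(1.84)(0.291)² = 0.07791 kg·m².
Added inertia Σmr² = (1.40)(0.170)² = 0.04046 kg·m²; I_f = 0.07791 + 0.04046 = 0.1184 kg·m².
ω_f = I_p ω_i / I_f = (0.07791)(81.9) / 0.1184 = 53.90 rpm.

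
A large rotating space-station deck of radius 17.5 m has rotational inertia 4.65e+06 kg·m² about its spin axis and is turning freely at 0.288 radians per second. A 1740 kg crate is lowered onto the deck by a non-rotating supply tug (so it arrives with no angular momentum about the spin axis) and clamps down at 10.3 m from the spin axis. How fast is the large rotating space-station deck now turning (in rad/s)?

The added mass arrives with no angular momentum about the spin axis, and any external torque about the spin axis is negligible, so the system's angular momentum is conserved.
Added inertia Σmr² = (1740)(10.3)² = 1.846e+05 kg·m²; I_f = 4.650e+06 + 1.846e+05 = 4.835e+06 kg·m².
ω_f = I_p ω_i / I_f = (4.650e+06)(0.288) / 4.835e+06 = 0.2770 rad/s.

ω_f ≈ 0.277 rad/s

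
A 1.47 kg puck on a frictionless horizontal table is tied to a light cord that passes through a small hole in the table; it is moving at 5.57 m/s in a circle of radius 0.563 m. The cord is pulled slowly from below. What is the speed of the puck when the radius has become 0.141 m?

Central (radial) force ⇒ zero torque about the center ⇒ m v r is constant.
v₂ = v₁ r₁ / r₂ = (5.57)(0.563) / (0.141) = 22.24 m/s.

v₂ ≈ 22.2 m/s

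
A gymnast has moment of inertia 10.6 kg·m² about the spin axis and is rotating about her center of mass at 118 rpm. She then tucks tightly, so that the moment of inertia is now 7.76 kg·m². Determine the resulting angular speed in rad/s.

ω₂ ≈ 16.9 rad/s

Angular momentum about the spin axis is conserved since the torque about it is zero.
ω₂ = I₁ω₁ / I₂ = (10.60)(118 rpm) / (7.760) = 161.2 rpm = 16.88 rad/s.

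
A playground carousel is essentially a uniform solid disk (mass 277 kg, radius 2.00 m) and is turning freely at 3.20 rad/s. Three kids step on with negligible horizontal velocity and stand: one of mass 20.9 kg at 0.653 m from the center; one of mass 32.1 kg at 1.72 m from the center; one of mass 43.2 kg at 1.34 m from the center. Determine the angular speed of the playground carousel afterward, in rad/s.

No external torque acts about the center; L_before = L_after.
I_p = ½(277)(2.00)² = 554.0 kg·m².
Added inertia Σmr² = (20.9)(0.653)² + (32.1)(1.72)² + (43.2)(1.34)² = 181.4 kg·m²; I_f = 554.0 + 181.4 = 735.4 kg·m².
ω_f = I_p ω_i / I_f = (554.0)(3.20) / 735.4 = 2.411 rad/s.

ω_f ≈ 2.41 rad/s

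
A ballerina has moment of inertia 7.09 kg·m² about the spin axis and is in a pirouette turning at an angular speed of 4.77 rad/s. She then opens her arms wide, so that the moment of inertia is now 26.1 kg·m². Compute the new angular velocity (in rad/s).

Angular momentum about the spin axis is conserved since the torque about it is zero.
ω₂ = I₁ω₁ / I₂ = (7.090)(4.77 rad/s) / (26.10) = 1.296 rad/s.

ω₂ ≈ 1.30 rad/s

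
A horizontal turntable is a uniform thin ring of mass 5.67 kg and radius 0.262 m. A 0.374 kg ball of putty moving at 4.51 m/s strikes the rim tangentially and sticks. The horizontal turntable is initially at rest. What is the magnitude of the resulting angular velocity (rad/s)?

|ω_f| ≈ 1.07 rad/s

The axle reaction passes through the axle and exerts no torque about it; angular momentum about the axle is conserved through the impact.
I_p = (5.67)(0.262)² = 0.3892 kg·m². Taking the sense of the ball of putty's angular momentum as positive, L_{ball} = m v R = (0.374)(4.51)(0.262) = 0.4419 kg·m²/s.
L_i = 0 + 0.4419 = 0.4419 kg·m²/s.
After sticking, I_f = I_p + m R² = 0.3892 + (0.374)(0.262)² = 0.4149 kg·m².
ω_f = L_i / I_f = 0.4419 / 0.4149 = 1.065 rad/s.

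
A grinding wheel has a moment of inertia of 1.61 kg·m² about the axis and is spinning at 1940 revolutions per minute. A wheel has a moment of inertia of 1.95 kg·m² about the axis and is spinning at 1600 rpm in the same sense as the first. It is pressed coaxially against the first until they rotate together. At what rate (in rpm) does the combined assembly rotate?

|ω_f| ≈ 1750 rpm

The coupling torques are internal; angular momentum about the shared axis is conserved.
Taking A's sense as positive: L = (1.610)(1940) + (1.950)(1600) = 6243 kg·m²·rpm.
Combined I = 1.610 + 1.950 = 3.560 kg·m².
ω_f = L / I = 6243 / 3.560 = 1754 rpm.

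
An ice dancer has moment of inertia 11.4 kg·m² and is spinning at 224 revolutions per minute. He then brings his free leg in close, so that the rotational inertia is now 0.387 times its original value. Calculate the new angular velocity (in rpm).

No external torque acts about the spin axis, so angular momentum is conserved.
I₂ = 0.387 × 11.4 = 4.412 kg·m².
ω₂ = I₁ω₁ / I₂ = (11.40)(224 rpm) / (4.412) = 578.8 rpm.

ω₂ ≈ 579 rpm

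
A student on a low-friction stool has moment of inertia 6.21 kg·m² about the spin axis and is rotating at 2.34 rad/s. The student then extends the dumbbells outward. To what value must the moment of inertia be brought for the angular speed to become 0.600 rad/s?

No external torque acts about the spin axis, so angular momentum is conserved.
I₂ = I₁ω₁ / ω₂ = (6.21)(2.34) / (0.600) = 24.22 kg·m².

I₂ ≈ 24.2 kg·m²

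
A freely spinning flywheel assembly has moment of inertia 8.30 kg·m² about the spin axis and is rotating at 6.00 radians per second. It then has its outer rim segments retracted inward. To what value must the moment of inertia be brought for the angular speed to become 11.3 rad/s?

Angular momentum about the spin axis is conserved since the torque about it is zero.
I₂ = I₁ω₁ / ω₂ = (8.30)(6.00) / (11.3) = 4.407 kg·m².

I₂ ≈ 4.41 kg·m²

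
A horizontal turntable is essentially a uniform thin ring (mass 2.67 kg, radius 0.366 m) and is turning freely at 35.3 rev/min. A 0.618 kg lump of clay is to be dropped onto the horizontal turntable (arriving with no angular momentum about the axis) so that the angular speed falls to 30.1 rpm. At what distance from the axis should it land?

r ≈ 0.316 m

No external torque acts about the axis; L_before = L_after.
I_p = (2.67)(0.366)² = 0.3577 kg·m².
I_p ω_i = (I_p + m r²) ω_f ⇒ m r² = I_p(ω_i/ω_f − 1) = 0.3577(35.3/30.1 − 1) = 0.06179 kg·m².
r = √(0.06179/0.618) = 0.3162 m.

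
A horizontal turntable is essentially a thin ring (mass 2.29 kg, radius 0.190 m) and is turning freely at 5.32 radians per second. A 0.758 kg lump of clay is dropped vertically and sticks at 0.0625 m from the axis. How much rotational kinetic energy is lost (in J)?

The added mass arrives with no angular momentum about the axis, and any external torque about the axis is negligible, so the system's angular momentum is conserved.
I_p = (2.29)(0.190)² = 0.08267 kg·m².
Added inertia Σmr² = (0.758)(0.0625)² = 0.002961 kg·m²; I_f = 0.08267 + 0.002961 = 0.08563 kg·m².
ω_f = I_p ω_i / I_f = (0.08267)(5.32) / 0.08563 = 5.136 rad/s.
KE_i = ½(0.08267)(5.320 rad/s)² = 1.170 J; KE_f = ½(0.08563)(5.136)² = 1.129 J.

energy lost ≈ 0.0405 J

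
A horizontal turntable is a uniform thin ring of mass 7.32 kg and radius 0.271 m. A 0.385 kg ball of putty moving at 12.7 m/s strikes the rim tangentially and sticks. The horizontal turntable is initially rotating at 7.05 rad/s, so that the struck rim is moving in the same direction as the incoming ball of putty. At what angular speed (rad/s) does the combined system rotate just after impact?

|ω_f| ≈ 9.04 rad/s

About the axle the impulsive forces during the collision are internal, so angular momentum about that axis is conserved.
I_p = (7.32)(0.271)² = 0.5376 kg·m². Taking the sense of the ball of putty's angular momentum as positive, L_{ball} = m v R = (0.385)(12.7)(0.271) = 1.325 kg·m²/s.
L_i = +I_p ω_p + m v R = +(0.5376)(7.05) + 1.325 = 5.115 kg·m²/s.
After sticking, I_f = I_p + m R² = 0.5376 + (0.385)(0.271)² = 0.5659 kg·m².
ω_f = L_i / I_f = 5.115 / 0.5659 = 9.039 rad/s.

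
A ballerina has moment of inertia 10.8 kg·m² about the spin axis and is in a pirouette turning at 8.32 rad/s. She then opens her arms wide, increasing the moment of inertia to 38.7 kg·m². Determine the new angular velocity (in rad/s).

ω₂ ≈ 2.32 rad/s

No external torque acts about the spin axis, so angular momentum is conserved.
ω₂ = I₁ω₁ / I₂ = (10.80)(8.32 rad/s) / (38.70) = 2.322 rad/s.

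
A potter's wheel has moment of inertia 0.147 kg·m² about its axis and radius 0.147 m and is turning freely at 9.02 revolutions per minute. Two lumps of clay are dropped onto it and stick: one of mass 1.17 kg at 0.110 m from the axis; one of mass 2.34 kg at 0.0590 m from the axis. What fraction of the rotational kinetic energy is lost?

No external torque acts about the axis; L_before = L_after.
Added inertia Σmr² = (1.17)(0.110)² + (2.34)(0.0590)² = 0.02230 kg·m²; I_f = 0.1470 + 0.02230 = 0.1693 kg·m².
ω_f = I_p ω_i / I_f = (0.1470)(9.02) / 0.1693 = 7.832 rpm.
KE_i = ½(0.1470)(0.9446 rad/s)² = 0.06558 J; KE_f = ½(0.1693)(0.8201)² = 0.05694 J.
Fraction lost = 0.1317.

fraction ≈ 0.132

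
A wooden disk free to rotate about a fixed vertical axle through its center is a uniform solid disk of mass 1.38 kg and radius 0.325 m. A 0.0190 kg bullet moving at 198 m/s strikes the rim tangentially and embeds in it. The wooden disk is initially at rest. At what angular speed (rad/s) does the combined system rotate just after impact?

About the axle the impulsive forces during the collision are internal, so angular momentum about that axis is conserved.
I_p = ½(1.38)(0.325)² = 0.07288 kg·m². Taking the sense of the bullet's angular momentum as positive, L_{bullet} = m v R = (0.0190)(198)(0.325) = 1.223 kg·m²/s.
L_i = 0 + 1.223 = 1.223 kg·m²/s.
After sticking, I_f = I_p + m R² = 0.07288 + (0.0190)(0.325)² = 0.07489 kg·m².
ω_f = L_i / I_f = 1.223 / 0.07489 = 16.33 rad/s.

|ω_f| ≈ 16.3 rad/s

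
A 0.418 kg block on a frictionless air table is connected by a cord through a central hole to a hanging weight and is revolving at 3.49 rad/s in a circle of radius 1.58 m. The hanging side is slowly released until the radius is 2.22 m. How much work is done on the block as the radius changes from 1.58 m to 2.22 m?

W ≈ -3.14 J

The constraining force is radial, so m r² ω about the center is conserved.
ω₂ = ω₁ (r₁/r₂)² = (3.49)(1.58/2.22)² = 1.768 rad/s.
W = ΔKE = ½m(v₂² − v₁²) = -3.136 J.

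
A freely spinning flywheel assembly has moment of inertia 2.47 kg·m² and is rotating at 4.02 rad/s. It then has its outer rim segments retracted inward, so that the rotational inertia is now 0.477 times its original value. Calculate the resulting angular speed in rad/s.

ω₂ ≈ 8.43 rad/s

With no external torque about the axis, L is conserved: I₁ω₁ = I₂ω₂.
I₂ = 0.477 × 2.47 = 1.178 kg·m².
ω₂ = I₁ω₁ / I₂ = (2.470)(4.02 rad/s) / (1.178) = 8.428 rad/s.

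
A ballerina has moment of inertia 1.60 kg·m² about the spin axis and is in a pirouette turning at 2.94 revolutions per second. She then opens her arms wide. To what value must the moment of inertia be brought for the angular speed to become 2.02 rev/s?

No external torque acts about the spin axis, so angular momentum is conserved.
I₂ = I₁ω₁ / ω₂ = (1.60)(2.94) / (2.02) = 2.329 kg·m².

I₂ ≈ 2.33 kg·m²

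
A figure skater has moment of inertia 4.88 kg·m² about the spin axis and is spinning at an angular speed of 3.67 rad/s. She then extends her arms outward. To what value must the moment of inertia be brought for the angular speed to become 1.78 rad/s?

No external torque acts about the spin axis, so angular momentum is conserved.
I₂ = I₁ω₁ / ω₂ = (4.88)(3.67) / (1.78) = 10.06 kg·m².

I₂ ≈ 10.1 kg·m²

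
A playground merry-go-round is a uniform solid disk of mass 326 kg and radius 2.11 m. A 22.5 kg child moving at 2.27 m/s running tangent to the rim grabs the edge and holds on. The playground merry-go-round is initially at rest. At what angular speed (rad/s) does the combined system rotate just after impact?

About the axle the impulsive forces during the collision are internal, so angular momentum about that axis is conserved.
I_p = ½(326)(2.11)² = 725.7 kg·m². Taking the sense of the child's angular momentum as positive, L_{child} = m v R = (22.5)(2.27)(2.11) = 107.8 kg·m²/s.
L_i = 0 + 107.8 = 107.8 kg·m²/s.
After sticking, I_f = I_p + m R² = 725.7 + (22.5)(2.11)² = 825.9 kg·m².
ω_f = L_i / I_f = 107.8 / 825.9 = 0.1305 rad/s.

|ω_f| ≈ 0.130 rad/s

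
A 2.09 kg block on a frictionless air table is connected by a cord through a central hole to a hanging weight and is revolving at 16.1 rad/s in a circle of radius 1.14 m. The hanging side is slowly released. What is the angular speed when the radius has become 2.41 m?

The constraining force is radial, so m r² ω about the center is conserved.
ω₂ = ω₁ (r₁/r₂)² = (16.1)(1.14/2.41)² = 3.602 rad/s.

ω₂ ≈ 3.60 rad/s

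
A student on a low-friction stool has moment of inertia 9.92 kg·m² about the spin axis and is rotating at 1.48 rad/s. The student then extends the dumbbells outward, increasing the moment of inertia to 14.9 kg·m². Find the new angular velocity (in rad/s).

ω₂ ≈ 0.985 rad/s

Angular momentum about the spin axis is conserved since the torque about it is zero.
ω₂ = I₁ω₁ / I₂ = (9.920)(1.48 rad/s) / (14.90) = 0.9853 rad/s.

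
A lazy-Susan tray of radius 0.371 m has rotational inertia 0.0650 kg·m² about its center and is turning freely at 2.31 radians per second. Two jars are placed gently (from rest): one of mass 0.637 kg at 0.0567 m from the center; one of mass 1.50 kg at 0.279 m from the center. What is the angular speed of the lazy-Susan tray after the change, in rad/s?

No external torque acts about the center; L_before = L_after.
Added inertia Σmr² = (0.637)(0.0567)² + (1.50)(0.279)² = 0.1188 kg·m²; I_f = 0.06500 + 0.1188 = 0.1838 kg·m².
ω_f = I_p ω_i / I_f = (0.06500)(2.31) / 0.1838 = 0.8169 rad/s.

ω_f ≈ 0.817 rad/s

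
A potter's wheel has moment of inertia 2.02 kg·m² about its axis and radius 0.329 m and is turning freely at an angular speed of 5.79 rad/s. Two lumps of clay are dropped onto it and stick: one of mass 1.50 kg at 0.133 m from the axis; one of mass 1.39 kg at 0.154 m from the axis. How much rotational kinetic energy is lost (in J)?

energy lost ≈ 0.969 J

The added mass arrives with no angular momentum about the axis, and any external torque about the axis is negligible, so the system's angular momentum is conserved.
Added inertia Σmr² = (1.50)(0.133)² + (1.39)(0.154)² = 0.05950 kg·m²; I_f = 2.020 + 0.05950 = 2.079 kg·m².
ω_f = I_p ω_i / I_f = (2.020)(5.79) / 2.079 = 5.624 rad/s.
KE_i = ½(2.020)(5.790 rad/s)² = 33.86 J; KE_f = ½(2.079)(5.624)² = 32.89 J.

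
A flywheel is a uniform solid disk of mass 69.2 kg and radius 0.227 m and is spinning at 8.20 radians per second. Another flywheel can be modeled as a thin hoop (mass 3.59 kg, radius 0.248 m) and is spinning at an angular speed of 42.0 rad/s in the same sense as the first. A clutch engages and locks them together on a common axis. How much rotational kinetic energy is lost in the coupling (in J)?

No external torque acts about the common axis, so total angular momentum is conserved.
Moments of inertia: I_A = ½(69.2)(0.227)² = 1.783 kg·m²; I_B = (3.59)(0.248)² = 0.2208 kg·m².
Taking A's sense as positive: L = (1.783)(8.20) + (0.2208)(42.0) = 23.89 kg·m²·rad/s.
Combined I = 1.783 + 0.2208 = 2.004 kg·m².
ω_f = L / I = 23.89 / 2.004 = 11.92 rad/s.
KE_i = ½ΣIω² = 254.7 J; KE_f = ½(2.004)(11.92)² = 142.5 J.

ΔKE lost ≈ 112 J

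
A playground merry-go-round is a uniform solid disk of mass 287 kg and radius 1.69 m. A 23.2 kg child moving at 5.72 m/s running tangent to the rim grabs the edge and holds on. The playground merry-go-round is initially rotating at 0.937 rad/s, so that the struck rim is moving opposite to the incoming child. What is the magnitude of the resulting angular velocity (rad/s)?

About the axle the impulsive forces during the collision are internal, so angular momentum about that axis is conserved.
I_p = ½(287)(1.69)² = 409.9 kg·m². Taking the sense of the child's angular momentum as positive, L_{child} = m v R = (23.2)(5.72)(1.69) = 224.3 kg·m²/s.
L_i = −I_p ω_p + m v R = −(409.9)(0.937) + 224.3 = -159.8 kg·m²/s.
After sticking, I_f = I_p + m R² = 409.9 + (23.2)(1.69)² = 476.1 kg·m².
ω_f = L_i / I_f = -159.8 / 476.1 = -0.3356 rad/s.

|ω_f| ≈ 0.336 rad/s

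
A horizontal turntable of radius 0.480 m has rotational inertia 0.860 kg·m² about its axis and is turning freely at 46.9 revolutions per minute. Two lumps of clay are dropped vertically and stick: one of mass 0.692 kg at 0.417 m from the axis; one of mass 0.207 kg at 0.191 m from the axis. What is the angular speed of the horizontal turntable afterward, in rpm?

No external torque acts about the axis; L_before = L_after.
Added inertia Σmr² = (0.692)(0.417)² + (0.207)(0.191)² = 0.1279 kg·m²; I_f = 0.8600 + 0.1279 = 0.9879 kg·m².
ω_f = I_p ω_i / I_f = (0.8600)(46.9) / 0.9879 = 40.83 rpm.

ω_f ≈ 40.8 rpm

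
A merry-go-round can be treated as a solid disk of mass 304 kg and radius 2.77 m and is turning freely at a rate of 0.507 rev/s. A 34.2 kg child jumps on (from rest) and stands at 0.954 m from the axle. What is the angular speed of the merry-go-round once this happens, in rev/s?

No external torque acts about the axle; L_before = L_after.
I_p = ½(304)(2.77)² = 1166 kg·m².
Added inertia Σmr² = (34.2)(0.954)² = 31.13 kg·m²; I_f = 1166 + 31.13 = 1197 kg·m².
ω_f = I_p ω_i / I_f = (1166)(0.507) / 1197 = 0.4938 rev/s.

ω_f ≈ 0.494 rev/s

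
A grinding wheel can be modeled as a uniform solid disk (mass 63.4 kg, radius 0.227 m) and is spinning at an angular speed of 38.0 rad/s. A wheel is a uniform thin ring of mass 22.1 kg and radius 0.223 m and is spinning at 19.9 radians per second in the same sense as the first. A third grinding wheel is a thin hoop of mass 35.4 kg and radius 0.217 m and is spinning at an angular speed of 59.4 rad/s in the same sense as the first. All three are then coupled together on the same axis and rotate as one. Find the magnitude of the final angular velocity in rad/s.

|ω_f| ≈ 41.6 rad/s

No external torque acts about the common axis, so total angular momentum is conserved.
Moments of inertia: I_A = ½(63.4)(0.227)² = 1.633 kg·m²; I_B = (22.1)(0.223)² = 1.099 kg·m²; I_C = (35.4)(0.217)² = 1.667 kg·m².
Taking A's sense as positive: L = (1.633)(38.0) + (1.099)(19.9) + (1.667)(59.4) = 183.0 kg·m²·rad/s.
Combined I = 1.633 + 1.099 + 1.667 = 4.399 kg·m².
ω_f = L / I = 183.0 / 4.399 = 41.59 rad/s.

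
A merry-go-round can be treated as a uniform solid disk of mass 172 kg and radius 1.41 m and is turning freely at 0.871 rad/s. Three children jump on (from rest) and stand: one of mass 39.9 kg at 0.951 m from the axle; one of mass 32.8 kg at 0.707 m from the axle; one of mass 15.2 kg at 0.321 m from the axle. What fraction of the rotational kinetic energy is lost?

The added mass arrives with no angular momentum about the axle, and any external torque about the axle is negligible, so the system's angular momentum is conserved.
I_p = ½(172)(1.41)² = 171.0 kg·m².
Added inertia Σmr² = (39.9)(0.951)² + (32.8)(0.707)² + (15.2)(0.321)² = 54.05 kg·m²; I_f = 171.0 + 54.05 = 225.0 kg·m².
ω_f = I_p ω_i / I_f = (171.0)(0.871) / 225.0 = 0.6618 rad/s.
KE_i = ½(171.0)(0.8710 rad/s)² = 64.85 J; KE_f = ½(225.0)(0.6618)² = 49.28 J.
Fraction lost = 0.2402.

fraction ≈ 0.240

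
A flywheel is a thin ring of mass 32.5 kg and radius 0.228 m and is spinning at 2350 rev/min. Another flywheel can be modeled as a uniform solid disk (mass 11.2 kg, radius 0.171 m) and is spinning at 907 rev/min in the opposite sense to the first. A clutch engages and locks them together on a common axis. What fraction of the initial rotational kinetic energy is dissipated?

The coupling torques are internal; angular momentum about the shared axis is conserved.
Moments of inertia: I_A = (32.5)(0.228)² = 1.689 kg·m²; I_B = ½(11.2)(0.171)² = 0.1637 kg·m².
Taking A's sense as positive: L = (1.689)(2350) − (0.1637)(907) = 3822 kg·m²·rpm.
Combined I = 1.689 + 0.1637 = 1.853 kg·m².
ω_f = L / I = 3822 / 1.853 = 2062 rpm.
KE_i = ½ΣIω² = 51900 J; KE_f = ½(1.853)(216.0)² = 43210 J.
Fraction dissipated = (KE_i − KE_f)/KE_i = 0.1673.

fraction ≈ 0.167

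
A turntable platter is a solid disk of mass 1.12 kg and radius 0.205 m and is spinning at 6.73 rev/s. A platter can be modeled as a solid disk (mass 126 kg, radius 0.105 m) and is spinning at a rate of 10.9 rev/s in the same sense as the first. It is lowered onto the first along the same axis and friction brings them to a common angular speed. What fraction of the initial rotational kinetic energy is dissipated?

fraction ≈ 0.00474

No external torque acts about the common axis, so total angular momentum is conserved.
Moments of inertia: I_A = ½(1.12)(0.205)² = 0.02353 kg·m²; I_B = ½(126)(0.105)² = 0.6946 kg·m².
Taking A's sense as positive: L = (0.02353)(6.73) + (0.6946)(10.9) = 7.729 kg·m²·rev/s.
Combined I = 0.02353 + 0.6946 = 0.7181 kg·m².
ω_f = L / I = 7.729 / 0.7181 = 10.76 rev/s.
KE_i = ½ΣIω² = 1650 J; KE_f = ½(0.7181)(67.63)² = 1642 J.
Fraction dissipated = (KE_i − KE_f)/KE_i = 0.004735.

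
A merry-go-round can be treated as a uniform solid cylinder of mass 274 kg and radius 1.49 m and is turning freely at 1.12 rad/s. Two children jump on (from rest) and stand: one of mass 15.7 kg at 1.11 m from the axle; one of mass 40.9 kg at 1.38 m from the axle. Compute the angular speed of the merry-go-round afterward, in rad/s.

ω_f ≈ 0.849 rad/s

No external torque acts about the axle; L_before = L_after.
I_p = ½(274)(1.49)² = 304.2 kg·m².
Added inertia Σmr² = (15.7)(1.11)² + (40.9)(1.38)² = 97.23 kg·m²; I_f = 304.2 + 97.23 = 401.4 kg·m².
ω_f = I_p ω_i / I_f = (304.2)(1.12) / 401.4 = 0.8487 rad/s.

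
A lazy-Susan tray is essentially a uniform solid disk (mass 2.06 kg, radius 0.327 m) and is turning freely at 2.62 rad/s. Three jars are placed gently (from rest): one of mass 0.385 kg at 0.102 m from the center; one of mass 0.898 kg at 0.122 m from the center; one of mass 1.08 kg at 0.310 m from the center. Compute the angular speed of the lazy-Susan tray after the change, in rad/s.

ω_f ≈ 1.25 rad/s

The added mass arrives with no angular momentum about the center, and any external torque about the center is negligible, so the system's angular momentum is conserved.
I_p = ½(2.06)(0.327)² = 0.1101 kg·m².
Added inertia Σmr² = (0.385)(0.102)² + (0.898)(0.122)² + (1.08)(0.310)² = 0.1212 kg·m²; I_f = 0.1101 + 0.1212 = 0.2313 kg·m².
ω_f = I_p ω_i / I_f = (0.1101)(2.62) / 0.2313 = 1.248 rad/s.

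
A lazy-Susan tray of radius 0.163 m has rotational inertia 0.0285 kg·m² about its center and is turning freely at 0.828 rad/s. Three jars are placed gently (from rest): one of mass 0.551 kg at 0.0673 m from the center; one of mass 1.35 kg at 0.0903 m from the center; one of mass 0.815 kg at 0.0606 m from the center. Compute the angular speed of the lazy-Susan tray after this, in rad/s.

No external torque acts about the center; L_before = L_after.
Added inertia Σmr² = (0.551)(0.0673)² + (1.35)(0.0903)² + (0.815)(0.0606)² = 0.01650 kg·m²; I_f = 0.02850 + 0.01650 = 0.04500 kg·m².
ω_f = I_p ω_i / I_f = (0.02850)(0.828) / 0.04500 = 0.5244 rad/s.

ω_f ≈ 0.524 rad/s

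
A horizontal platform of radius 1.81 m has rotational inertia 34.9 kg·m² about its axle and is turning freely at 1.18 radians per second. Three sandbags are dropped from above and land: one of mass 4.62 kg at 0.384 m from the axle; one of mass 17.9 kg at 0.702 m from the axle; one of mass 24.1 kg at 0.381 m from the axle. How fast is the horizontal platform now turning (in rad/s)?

ω_f ≈ 0.860 rad/s

No external torque acts about the axle; L_before = L_after.
Added inertia Σmr² = (4.62)(0.384)² + (17.9)(0.702)² + (24.1)(0.381)² = 13.00 kg·m²; I_f = 34.90 + 13.00 = 47.90 kg·m².
ω_f = I_p ω_i / I_f = (34.90)(1.18) / 47.90 = 0.8597 rad/s.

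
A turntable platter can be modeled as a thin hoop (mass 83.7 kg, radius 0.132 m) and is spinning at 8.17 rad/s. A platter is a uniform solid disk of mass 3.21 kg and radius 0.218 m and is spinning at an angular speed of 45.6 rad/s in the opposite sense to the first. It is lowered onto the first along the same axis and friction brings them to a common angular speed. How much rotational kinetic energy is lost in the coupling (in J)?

The coupling torques are internal; angular momentum about the shared axis is conserved.
Moments of inertia: I_A = (83.7)(0.132)² = 1.458 kg·m²; I_B = ½(3.21)(0.218)² = 0.07628 kg·m².
Taking A's sense as positive: L = (1.458)(8.17) − (0.07628)(45.6) = 8.437 kg·m²·rad/s.
Combined I = 1.458 + 0.07628 = 1.535 kg·m².
ω_f = L / I = 8.437 / 1.535 = 5.498 rad/s.
KE_i = ½ΣIω² = 128.0 J; KE_f = ½(1.535)(5.498)² = 23.19 J.

ΔKE lost ≈ 105 J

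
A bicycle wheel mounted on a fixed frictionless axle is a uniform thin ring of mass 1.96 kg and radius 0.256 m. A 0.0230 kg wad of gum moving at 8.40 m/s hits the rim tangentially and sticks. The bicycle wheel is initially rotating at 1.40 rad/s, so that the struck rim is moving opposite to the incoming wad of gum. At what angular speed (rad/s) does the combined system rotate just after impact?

|ω_f| ≈ 1.00 rad/s

The axle reaction passes through the axle and exerts no torque about it; angular momentum about the axle is conserved through the impact.
I_p = (1.96)(0.256)² = 0.1285 kg·m². Taking the sense of the wad of gum's angular momentum as positive, L_{wad} = m v R = (0.0230)(8.40)(0.256) = 0.04946 kg·m²/s.
L_i = −I_p ω_p + m v R = −(0.1285)(1.40) + 0.04946 = -0.1304 kg·m²/s.
After sticking, I_f = I_p + m R² = 0.1285 + (0.0230)(0.256)² = 0.1300 kg·m².
ω_f = L_i / I_f = -0.1304 / 0.1300 = -1.003 rad/s.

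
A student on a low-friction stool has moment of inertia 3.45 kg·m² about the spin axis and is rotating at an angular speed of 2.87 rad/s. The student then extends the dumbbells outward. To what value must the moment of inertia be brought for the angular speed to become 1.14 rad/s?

I₂ ≈ 8.69 kg·m²

No external torque acts about the spin axis, so angular momentum is conserved.
I₂ = I₁ω₁ / ω₂ = (3.45)(2.87) / (1.14) = 8.686 kg·m².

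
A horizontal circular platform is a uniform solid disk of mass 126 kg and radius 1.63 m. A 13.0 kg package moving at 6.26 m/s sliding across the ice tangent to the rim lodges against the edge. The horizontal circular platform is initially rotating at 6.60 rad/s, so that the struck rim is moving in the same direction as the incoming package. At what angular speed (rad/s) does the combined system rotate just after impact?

The axle reaction passes through the central axle and exerts no torque about it; angular momentum about the central axle is conserved through the impact.
I_p = ½(126)(1.63)² = 167.4 kg·m². Taking the sense of the package's angular momentum as positive, L_{package} = m v R = (13.0)(6.26)(1.63) = 132.6 kg·m²/s.
L_i = +I_p ω_p + m v R = +(167.4)(6.60) + 132.6 = 1237 kg·m²/s.
After sticking, I_f = I_p + m R² = 167.4 + (13.0)(1.63)² = 201.9 kg·m².
ω_f = L_i / I_f = 1237 / 201.9 = 6.128 rad/s.

|ω_f| ≈ 6.13 rad/s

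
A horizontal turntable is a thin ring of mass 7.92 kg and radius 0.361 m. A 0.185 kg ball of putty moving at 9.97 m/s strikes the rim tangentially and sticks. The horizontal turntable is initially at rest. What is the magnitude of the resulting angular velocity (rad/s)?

|ω_f| ≈ 0.630 rad/s

The axle reaction passes through the axle and exerts no torque about it; angular momentum about the axle is conserved through the impact.
I_p = (7.92)(0.361)² = 1.032 kg·m². Taking the sense of the ball of putty's angular momentum as positive, L_{ball} = m v R = (0.185)(9.97)(0.361) = 0.6658 kg·m²/s.
L_i = 0 + 0.6658 = 0.6658 kg·m²/s.
After sticking, I_f = I_p + m R² = 1.032 + (0.185)(0.361)² = 1.056 kg·m².
ω_f = L_i / I_f = 0.6658 / 1.056 = 0.6304 rad/s.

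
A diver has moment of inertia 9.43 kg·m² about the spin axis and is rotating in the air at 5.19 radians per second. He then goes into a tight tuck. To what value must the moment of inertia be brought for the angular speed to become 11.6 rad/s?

No external torque acts about the spin axis, so angular momentum is conserved.
I₂ = I₁ω₁ / ω₂ = (9.43)(5.19) / (11.6) = 4.219 kg·m².

I₂ ≈ 4.22 kg·m²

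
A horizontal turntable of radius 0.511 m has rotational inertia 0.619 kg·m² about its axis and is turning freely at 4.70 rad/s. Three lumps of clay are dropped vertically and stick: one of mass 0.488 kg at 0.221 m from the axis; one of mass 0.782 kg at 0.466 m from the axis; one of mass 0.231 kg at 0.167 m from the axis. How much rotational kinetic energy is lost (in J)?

The added mass arrives with no angular momentum about the axis, and any external torque about the axis is negligible, so the system's angular momentum is conserved.
Added inertia Σmr² = (0.488)(0.221)² + (0.782)(0.466)² + (0.231)(0.167)² = 0.2001 kg·m²; I_f = 0.6190 + 0.2001 = 0.8191 kg·m².
ω_f = I_p ω_i / I_f = (0.6190)(4.70) / 0.8191 = 3.552 rad/s.
KE_i = ½(0.6190)(4.700 rad/s)² = 6.837 J; KE_f = ½(0.8191)(3.552)² = 5.167 J.

energy lost ≈ 1.67 J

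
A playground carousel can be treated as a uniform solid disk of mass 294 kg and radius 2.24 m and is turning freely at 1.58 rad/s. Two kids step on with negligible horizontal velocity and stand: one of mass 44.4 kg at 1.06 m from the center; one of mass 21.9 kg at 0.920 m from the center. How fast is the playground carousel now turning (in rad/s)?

ω_f ≈ 1.45 rad/s

The added mass arrives with no angular momentum about the center, and any external torque about the center is negligible, so the system's angular momentum is conserved.
I_p = ½(294)(2.24)² = 737.6 kg·m².
Added inertia Σmr² = (44.4)(1.06)² + (21.9)(0.920)² = 68.42 kg·m²; I_f = 737.6 + 68.42 = 806.0 kg·m².
ω_f = I_p ω_i / I_f = (737.6)(1.58) / 806.0 = 1.446 rad/s.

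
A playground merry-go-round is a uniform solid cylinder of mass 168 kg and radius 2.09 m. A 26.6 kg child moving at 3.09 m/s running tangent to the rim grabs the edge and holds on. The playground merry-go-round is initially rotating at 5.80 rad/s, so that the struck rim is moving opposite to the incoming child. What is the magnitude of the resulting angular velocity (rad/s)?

About the axle the impulsive forces during the collision are internal, so angular momentum about that axis is conserved.
I_p = ½(168)(2.09)² = 366.9 kg·m². Taking the sense of the child's angular momentum as positive, L_{child} = m v R = (26.6)(3.09)(2.09) = 171.8 kg·m²/s.
L_i = −I_p ω_p + m v R = −(366.9)(5.80) + 171.8 = -1956 kg·m²/s.
After sticking, I_f = I_p + m R² = 366.9 + (26.6)(2.09)² = 483.1 kg·m².
ω_f = L_i / I_f = -1956 / 483.1 = -4.049 rad/s.

|ω_f| ≈ 4.05 rad/s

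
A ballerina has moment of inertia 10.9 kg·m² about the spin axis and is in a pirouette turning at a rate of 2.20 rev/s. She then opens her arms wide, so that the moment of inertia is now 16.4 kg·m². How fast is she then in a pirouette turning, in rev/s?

ω₂ ≈ 1.46 rev/s

No external torque acts about the spin axis, so angular momentum is conserved.
ω₂ = I₁ω₁ / I₂ = (10.90)(2.20 rev/s) / (16.40) = 1.462 rev/s.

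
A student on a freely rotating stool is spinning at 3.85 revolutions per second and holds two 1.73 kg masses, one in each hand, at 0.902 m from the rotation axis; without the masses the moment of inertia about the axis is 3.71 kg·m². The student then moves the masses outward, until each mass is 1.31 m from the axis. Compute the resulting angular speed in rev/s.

ω₂ ≈ 2.60 rev/s

With no external torque about the axis, L is conserved: I₁ω₁ = I₂ω₂.
I₁ = 3.71 + 2(1.73)(0.902)² = 6.525 kg·m²; I₂ = 3.71 + 2(1.73)(1.31)² = 9.648 kg·m².
ω₂ = I₁ω₁ / I₂ = (6.525)(3.85 rev/s) / (9.648) = 2.604 rev/s.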